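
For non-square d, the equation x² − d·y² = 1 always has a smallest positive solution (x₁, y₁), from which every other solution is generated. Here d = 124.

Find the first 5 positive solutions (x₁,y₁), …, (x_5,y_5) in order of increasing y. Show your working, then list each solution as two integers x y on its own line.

4620799 414960
42703566796801 3834893506080
394649197502177907199 35440544156001500880
3647189234337689639247667201 327527261991011323636100160
33705856733676329245494460531519999 3026875289361570825948579964954800

[11; 7,2,1,1,1,…,2,7,22] for √124; ℓ=16 ⇒ convergent index 15
k=0  a_k=11  p_k/q_k = 11/1
k=1  a_k=7  p_k/q_k = 78/7
k=2  a_k=2  p_k/q_k = 167/15
k=3  a_k=1  p_k/q_k = 245/22
k=4  a_k=1  p_k/q_k = 412/37
k=5  a_k=1  p_k/q_k = 657/59
k=6  a_k=3  p_k/q_k = 2383/214
k=7  a_k=1  p_k/q_k = 3040/273
k=8  a_k=4  p_k/q_k = 14543/1306
…
k=10  a_k=3  p_k/q_k = 67292/6043
k=11  a_k=1  p_k/q_k = 84875/7622
…
k=13  a_k=1  p_k/q_k = 237042/21287
k=14  a_k=2  p_k/q_k = 626251/56239
k=15  a_k=7  p_k/q_k = 4620799/414960
(x₁, y₁) = (4620799, 414960);  4620799² − 124·414960² = 1 ✓
k=2:  x_2 = 4620799·4620799+124·414960·414960 = 42703566796801,  y_2 = 4620799·414960+414960·4620799 = 3834893506080
k=3:  x_3 = 4620799·42703566796801+124·414960·3834893506080 = 394649197502177907199,  y_3 = 4620799·3834893506080+414960·42703566796801 = 35440544156001500880
k=4:  x_4 = 4620799·394649197502177907199+124·414960·35440544156001500880 = 3647189234337689639247667201,  y_4 = 4620799·35440544156001500880+414960·394649197502177907199 = 327527261991011323636100160
k=5:  x_5 = 4620799·3647189234337689639247667201+124·414960·327527261991011323636100160 = 33705856733676329245494460531519999,  y_5 = 4620799·327527261991011323636100160+414960·3647189234337689639247667201 = 3026875289361570825948579964954800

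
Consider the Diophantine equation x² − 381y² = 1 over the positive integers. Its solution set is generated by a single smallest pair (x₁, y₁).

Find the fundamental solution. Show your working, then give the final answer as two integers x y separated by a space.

√381 = [19; 1,1,12,1,1,38, …], period ℓ=6 (even) → k=5
a_0=19:  p_0=19·1+0=19,  q_0=19·0+1=1
a_1=1:  p_1=1·19+1=20,  q_1=1·1+0=1
a_2=1:  p_2=1·20+19=39,  q_2=1·1+1=2
…
a_4=1:  p_4=1·488+39=527,  q_4=1·25+2=27
a_5=1:  p_5=1·527+488=1015,  q_5=1·27+25=52
fundamental: x₁=1015, y₁=52  (since 1030225 − 381·2704 = 1)

1015 52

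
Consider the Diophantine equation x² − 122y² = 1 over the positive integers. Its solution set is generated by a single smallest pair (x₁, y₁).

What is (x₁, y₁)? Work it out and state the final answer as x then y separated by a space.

243 22

d=122: √d = [11; 22] (ℓ=1, odd), read p_1/q_1
a_0=11:  p_0=11·1+0=11,  q_0=11·0+1=1
a_1=22:  p_1=22·11+1=243,  q_1=22·1+0=22
→ (243, 22).  Check: 243²=59049, 122·22²=59048, difference 1.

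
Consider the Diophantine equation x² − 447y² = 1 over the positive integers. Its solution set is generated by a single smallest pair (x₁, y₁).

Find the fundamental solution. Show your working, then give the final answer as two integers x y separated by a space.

148 7

d=447: √d = [21; 7,42] (ℓ=2, even), read p_1/q_1
k=0  a_k=21  p_k/q_k = 21/1
k=1  a_k=7  p_k/q_k = 148/7
(x₁, y₁) = (148, 7);  148² − 447·7² = 1 ✓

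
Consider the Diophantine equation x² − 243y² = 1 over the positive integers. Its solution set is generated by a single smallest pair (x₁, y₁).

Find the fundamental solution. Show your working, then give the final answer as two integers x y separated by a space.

d=243: √d = [15; 1,1,2,3,15,3,2,1,1,30] (ℓ=10, even), read p_9/q_9
k=0  a_k=15  p_k/q_k = 15/1
…
k=2  a_k=1  p_k/q_k = 31/2
k=3  a_k=2  p_k/q_k = 78/5
…
k=6  a_k=3  p_k/q_k = 12424/797
k=7  a_k=2  p_k/q_k = 28901/1854
k=8  a_k=1  p_k/q_k = 41325/2651
k=9  a_k=1  p_k/q_k = 70226/4505
→ (70226, 4505).  Check: 70226²=4931691076, 243·4505²=4931691075, difference 1.

70226 4505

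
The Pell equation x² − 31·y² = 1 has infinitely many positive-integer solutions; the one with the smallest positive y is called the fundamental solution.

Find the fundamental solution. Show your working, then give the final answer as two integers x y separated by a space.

1520 273

√31 = [5; 1,1,3,5,3,1,1,10, …], period ℓ=8 (even) → k=7
i=0: a=5 ⇒ p=5, q=1
i=1: a=1 ⇒ p=6, q=1
i=2: a=1 ⇒ p=11, q=2
i=3: a=3 ⇒ p=39, q=7
i=4: a=5 ⇒ p=206, q=37
i=5: a=3 ⇒ p=657, q=118
i=6: a=1 ⇒ p=863, q=155
i=7: a=1 ⇒ p=1520, q=273
(x₁, y₁) = (1520, 273);  1520² − 31·273² = 1 ✓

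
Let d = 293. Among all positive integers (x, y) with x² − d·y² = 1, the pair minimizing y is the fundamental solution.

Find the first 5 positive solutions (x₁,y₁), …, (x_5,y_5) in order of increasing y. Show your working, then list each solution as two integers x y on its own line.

12320649 719780
303596783562401 17736313474440
7481018815602612315849 437045785745090703340
184342013978870716056521769601 10769375446188914321717060880
4542426500373511536803322165613266249 265371389643423565052112223737518900

√293 → a₀=17, period (8,1,1,8,34); ℓ=5 odd so k=9
k=0  a_k=17  p_k/q_k = 17/1
k=1  a_k=8  p_k/q_k = 137/8
…
k=3  a_k=1  p_k/q_k = 291/17
…
k=5  a_k=34  p_k/q_k = 84679/4947
k=6  a_k=8  p_k/q_k = 679914/39721
…
k=8  a_k=1  p_k/q_k = 1444507/84389
k=9  a_k=8  p_k/q_k = 12320649/719780
(x₁, y₁) = (12320649, 719780);  12320649² − 293·719780² = 1 ✓
(12320649+719780√293)^2 = 303596783562401 + 17736313474440√293
(12320649+719780√293)^3 = 7481018815602612315849 + 437045785745090703340√293
(12320649+719780√293)^4 = 184342013978870716056521769601 + 10769375446188914321717060880√293
(12320649+719780√293)^5 = 4542426500373511536803322165613266249 + 265371389643423565052112223737518900√293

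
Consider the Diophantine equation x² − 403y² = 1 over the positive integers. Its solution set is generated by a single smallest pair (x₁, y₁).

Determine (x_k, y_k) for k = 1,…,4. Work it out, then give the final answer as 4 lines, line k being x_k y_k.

√403 = [20; 13,2,1,3,1,3,1,2,13,40, …], period ℓ=10 (even) → k=9
i=0: a=20 ⇒ p=20, q=1
…
i=2: a=2 ⇒ p=542, q=27
i=3: a=1 ⇒ p=803, q=40
i=4: a=3 ⇒ p=2951, q=147
i=5: a=1 ⇒ p=3754, q=187
i=6: a=3 ⇒ p=14213, q=708
i=7: a=1 ⇒ p=17967, q=895
i=8: a=2 ⇒ p=50147, q=2498
i=9: a=13 ⇒ p=669878, q=33369
→ (669878, 33369).  Check: 669878²=448736534884, 403·33369²=448736534883, difference 1.
n=2: (669878,33369)∘(669878,33369) = (669878·669878+403·33369·33369, 669878·33369+33369·669878) = (897473069767,44706317964)
n=3: (897473069767,44706317964)∘(669878,33369) = (669878·897473069767+403·33369·44706317964, 669878·44706317964+33369·897473069767) = (1202394930058086974,59895557730143415)
n=4: (1202394930058086974,59895557730143415)∘(669878,33369) = (669878·1202394930058086974+403·33369·59895557730143415, 669878·59895557730143415+33369·1202394930058086974) = (1610915821914004898868577,80245432842261314788776)

669878 33369
897473069767 44706317964
1202394930058086974 59895557730143415
1610915821914004898868577 80245432842261314788776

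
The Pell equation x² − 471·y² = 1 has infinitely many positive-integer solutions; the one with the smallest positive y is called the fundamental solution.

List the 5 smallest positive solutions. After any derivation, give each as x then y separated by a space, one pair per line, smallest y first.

7838695 361188
122890278606049 5662485139320
1926598824915678693415 88772987898323613612
30204041151744689101078780801 1391728752747293974319493360
473520532711948744867536551663095975 21818674431032810307068783683516788

√471 → a₀=21, period (1,2,2,1,3,…,2,1,42); ℓ=14 even so k=13
a_0=21:  p_0=21·1+0=21,  q_0=21·0+1=1
a_1=1:  p_1=1·21+1=22,  q_1=1·1+0=1
a_2=2:  p_2=2·22+21=65,  q_2=2·1+1=3
a_3=2:  p_3=2·65+22=152,  q_3=2·3+1=7
a_4=1:  p_4=1·152+65=217,  q_4=1·7+3=10
…
a_8=4:  p_8=4·48809+3429=198665,  q_8=4·2249+158=9154
a_9=3:  p_9=3·198665+48809=644804,  q_9=3·9154+2249=29711
a_10=1:  p_10=1·644804+198665=843469,  q_10=1·29711+9154=38865
a_11=2:  p_11=2·843469+644804=2331742,  q_11=2·38865+29711=107441
a_12=2:  p_12=2·2331742+843469=5506953,  q_12=2·107441+38865=253747
a_13=1:  p_13=1·5506953+2331742=7838695,  q_13=1·253747+107441=361188
fundamental: x₁=7838695, y₁=361188  (since 61445139303025 − 471·130456771344 = 1)
n=2: (7838695,361188)∘(7838695,361188) = (7838695·7838695+471·361188·361188, 7838695·361188+361188·7838695) = (122890278606049,5662485139320)
n=3: (122890278606049,5662485139320)∘(7838695,361188) = (7838695·122890278606049+471·361188·5662485139320, 7838695·5662485139320+361188·122890278606049) = (1926598824915678693415,88772987898323613612)
n=4: (1926598824915678693415,88772987898323613612)∘(7838695,361188) = (7838695·1926598824915678693415+471·361188·88772987898323613612, 7838695·88772987898323613612+361188·1926598824915678693415) = (30204041151744689101078780801,1391728752747293974319493360)
n=5: (30204041151744689101078780801,1391728752747293974319493360)∘(7838695,361188) = (7838695·30204041151744689101078780801+471·361188·1391728752747293974319493360, 7838695·1391728752747293974319493360+361188·30204041151744689101078780801) = (473520532711948744867536551663095975,21818674431032810307068783683516788)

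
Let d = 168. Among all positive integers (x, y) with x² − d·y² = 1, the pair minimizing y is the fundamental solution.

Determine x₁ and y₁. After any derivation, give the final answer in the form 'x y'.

13 1

√168 → a₀=12, period (1,24); ℓ=2 even so k=1
k=0  a_k=12  p_k/q_k = 12/1
k=1  a_k=1  p_k/q_k = 13/1
→ (13, 1).  Check: 13²=169, 168·1²=168, difference 1.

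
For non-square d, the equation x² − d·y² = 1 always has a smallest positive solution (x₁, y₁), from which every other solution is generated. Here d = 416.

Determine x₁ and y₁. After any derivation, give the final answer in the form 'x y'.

[20; 2,1,1,9,1,1,2,40] for √416; ℓ=8 ⇒ convergent index 7
i=0: a=20 ⇒ p=20, q=1
i=1: a=2 ⇒ p=41, q=2
i=2: a=1 ⇒ p=61, q=3
…
i=4: a=9 ⇒ p=979, q=48
i=5: a=1 ⇒ p=1081, q=53
i=6: a=1 ⇒ p=2060, q=101
i=7: a=2 ⇒ p=5201, q=255
→ (5201, 255).  Check: 5201²=27050401, 416·255²=27050400, difference 1.

5201 255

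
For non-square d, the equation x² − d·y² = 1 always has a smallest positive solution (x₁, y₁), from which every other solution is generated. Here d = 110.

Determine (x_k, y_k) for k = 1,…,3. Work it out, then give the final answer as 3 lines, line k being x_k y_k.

21 2
881 84
36981 3526

√110 = [10; 2,20, …], period ℓ=2 (even) → k=1
a_0=10:  p_0=10·1+0=10,  q_0=10·0+1=1
a_1=2:  p_1=2·10+1=21,  q_1=2·1+0=2
fundamental: x₁=21, y₁=2  (since 441 − 110·4 = 1)
(x_2, y_2) = (21·21 + 110·2·2, 21·2 + 2·21) = (881, 84)
(x_3, y_3) = (21·881 + 110·2·84, 21·84 + 2·881) = (36981, 3526)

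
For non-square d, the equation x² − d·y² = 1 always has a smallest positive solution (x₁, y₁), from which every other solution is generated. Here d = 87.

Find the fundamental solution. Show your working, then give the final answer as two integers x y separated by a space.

[9; 3,18] for √87; ℓ=2 ⇒ convergent index 1
a_0=9:  p_0=9·1+0=9,  q_0=9·0+1=1
a_1=3:  p_1=3·9+1=28,  q_1=3·1+0=3
fundamental: x₁=28, y₁=3  (since 784 − 87·9 = 1)

28 3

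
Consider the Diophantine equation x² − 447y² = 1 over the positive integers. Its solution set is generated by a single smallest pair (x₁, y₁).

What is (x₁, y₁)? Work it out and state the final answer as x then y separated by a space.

148 7

√447 = [21; 7,42, …], period ℓ=2 (even) → k=1
k=0  a_k=21  p_k/q_k = 21/1
k=1  a_k=7  p_k/q_k = 148/7
fundamental: x₁=148, y₁=7  (since 21904 − 447·49 = 1)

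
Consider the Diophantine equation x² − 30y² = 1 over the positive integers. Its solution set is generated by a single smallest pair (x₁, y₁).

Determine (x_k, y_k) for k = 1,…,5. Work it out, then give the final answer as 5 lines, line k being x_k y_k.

√30 → a₀=5, period (2,10); ℓ=2 even so k=1
step 0: (5, 1)  from 5·(1,0) + (0,1)
step 1: (11, 2)  from 2·(5,1) + (1,0)
→ (11, 2).  Check: 11²=121, 30·2²=120, difference 1.
(11+2√30)^2 = 241 + 44√30
(11+2√30)^3 = 5291 + 966√30
(11+2√30)^4 = 116161 + 21208√30
(11+2√30)^5 = 2550251 + 465610√30

11 2
241 44
5291 966
116161 21208
2550251 465610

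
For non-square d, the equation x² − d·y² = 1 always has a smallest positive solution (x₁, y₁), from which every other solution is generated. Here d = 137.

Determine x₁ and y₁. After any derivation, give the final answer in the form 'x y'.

√137 = [11; 1,2,2,1,1,2,2,1,22, …], period ℓ=9 (odd) → k=17
step 0: (11, 1)  from 11·(1,0) + (0,1)
step 1: (12, 1)  from 1·(11,1) + (1,0)
step 2: (35, 3)  from 2·(12,1) + (11,1)
…
step 4: (117, 10)  from 1·(82,7) + (35,3)
step 5: (199, 17)  from 1·(117,10) + (82,7)
step 6: (515, 44)  from 2·(199,17) + (117,10)
…
step 9: (39597, 3383)  from 22·(1744,149) + (1229,105)
…
step 12: (285899, 24426)  from 2·(122279,10447) + (41341,3532)
step 13: (408178, 34873)  from 1·(285899,24426) + (122279,10447)
…
step 15: (1796332, 153471)  from 2·(694077,59299) + (408178,34873)
step 16: (4286741, 366241)  from 2·(1796332,153471) + (694077,59299)
step 17: (6083073, 519712)  from 1·(4286741,366241) + (1796332,153471)
(x₁, y₁) = (6083073, 519712);  6083073² − 137·519712² = 1 ✓

6083073 519712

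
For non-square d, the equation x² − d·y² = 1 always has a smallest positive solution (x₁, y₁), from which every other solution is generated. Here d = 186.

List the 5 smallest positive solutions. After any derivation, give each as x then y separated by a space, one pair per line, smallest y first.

d=186: √d = [13; 1,1,1,3,4,3,1,1,1,26] (ℓ=10, even), read p_9/q_9
a_0=13:  p_0=13·1+0=13,  q_0=13·0+1=1
…
a_6=3:  p_6=3·641+150=2073,  q_6=3·47+11=152
a_7=1:  p_7=1·2073+641=2714,  q_7=1·152+47=199
a_8=1:  p_8=1·2714+2073=4787,  q_8=1·199+152=351
a_9=1:  p_9=1·4787+2714=7501,  q_9=1·351+199=550
fundamental: x₁=7501, y₁=550  (since 56265001 − 186·302500 = 1)
(7501+550√186)^2 = 112530001 + 8251100√186
(7501+550√186)^3 = 1688175067501 + 123783001650√186
(7501+550√186)^4 = 25326002250120001 + 1856992582502200√186
(7501+550√186)^5 = 379940684068125187501 + 27858602598915002750√186

7501 550
112530001 8251100
1688175067501 123783001650
25326002250120001 1856992582502200
379940684068125187501 27858602598915002750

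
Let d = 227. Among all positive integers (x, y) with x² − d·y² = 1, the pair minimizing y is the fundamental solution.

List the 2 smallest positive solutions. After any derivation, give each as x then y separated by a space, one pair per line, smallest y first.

226 15
102151 6780

d=227: √d = [15; 15,30] (ℓ=2, even), read p_1/q_1
step 0: (15, 1)  from 15·(1,0) + (0,1)
step 1: (226, 15)  from 15·(15,1) + (1,0)
→ (226, 15).  Check: 226²=51076, 227·15²=51075, difference 1.
k=2:  x_2 = 226·226+227·15·15 = 102151,  y_2 = 226·15+15·226 = 6780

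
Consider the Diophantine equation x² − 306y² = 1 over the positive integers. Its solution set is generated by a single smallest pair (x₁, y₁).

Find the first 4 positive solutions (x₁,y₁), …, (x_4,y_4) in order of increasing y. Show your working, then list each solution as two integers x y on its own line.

d=306: √d = [17; 2,34] (ℓ=2, even), read p_1/q_1
a_0=17:  p_0=17·1+0=17,  q_0=17·0+1=1
a_1=2:  p_1=2·17+1=35,  q_1=2·1+0=2
fundamental: x₁=35, y₁=2  (since 1225 − 306·4 = 1)
n=2: (35,2)∘(35,2) = (35·35+306·2·2, 35·2+2·35) = (2449,140)
n=3: (2449,140)∘(35,2) = (35·2449+306·2·140, 35·140+2·2449) = (171395,9798)
n=4: (171395,9798)∘(35,2) = (35·171395+306·2·9798, 35·9798+2·171395) = (11995201,685720)

35 2
2449 140
171395 9798
11995201 685720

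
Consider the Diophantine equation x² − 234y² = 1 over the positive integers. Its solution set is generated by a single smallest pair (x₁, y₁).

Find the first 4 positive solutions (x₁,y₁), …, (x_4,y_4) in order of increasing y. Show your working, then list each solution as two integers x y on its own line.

√234 = [15; 3,2,1,2,1,2,3,30, …], period ℓ=8 (even) → k=7
k=0  a_k=15  p_k/q_k = 15/1
k=1  a_k=3  p_k/q_k = 46/3
k=2  a_k=2  p_k/q_k = 107/7
…
k=6  a_k=2  p_k/q_k = 1545/101
k=7  a_k=3  p_k/q_k = 5201/340
(x₁, y₁) = (5201, 340);  5201² − 234·340² = 1 ✓
(x_2, y_2) = (5201·5201 + 234·340·340, 5201·340 + 340·5201) = (54100801, 3536680)
(x_3, y_3) = (5201·54100801 + 234·340·3536680, 5201·3536680 + 340·54100801) = (562756526801, 36788545020)
(x_4, y_4) = (5201·562756526801 + 234·340·36788545020, 5201·36788545020 + 340·562756526801) = (5853793337683201, 382674441761360)

5201 340
54100801 3536680
562756526801 36788545020
5853793337683201 382674441761360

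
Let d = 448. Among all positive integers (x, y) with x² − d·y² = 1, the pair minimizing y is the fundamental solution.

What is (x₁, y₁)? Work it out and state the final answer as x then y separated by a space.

127 6

√448 → a₀=21, period (6,42); ℓ=2 even so k=1
k=0  a_k=21  p_k/q_k = 21/1
k=1  a_k=6  p_k/q_k = 127/6
(x₁, y₁) = (127, 6);  127² − 448·6² = 1 ✓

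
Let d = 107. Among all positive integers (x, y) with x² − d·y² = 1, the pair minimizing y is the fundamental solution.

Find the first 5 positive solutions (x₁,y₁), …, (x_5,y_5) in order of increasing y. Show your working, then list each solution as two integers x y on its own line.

√107 → a₀=10, period (2,1,9,1,2,20); ℓ=6 even so k=5
step 0: (10, 1)  from 10·(1,0) + (0,1)
step 1: (21, 2)  from 2·(10,1) + (1,0)
step 2: (31, 3)  from 1·(21,2) + (10,1)
step 3: (300, 29)  from 9·(31,3) + (21,2)
step 4: (331, 32)  from 1·(300,29) + (31,3)
step 5: (962, 93)  from 2·(331,32) + (300,29)
(x₁, y₁) = (962, 93);  962² − 107·93² = 1 ✓
n=2: (962,93)∘(962,93) = (962·962+107·93·93, 962·93+93·962) = (1850887,178932)
n=3: (1850887,178932)∘(962,93) = (962·1850887+107·93·178932, 962·178932+93·1850887) = (3561105626,344265075)
n=4: (3561105626,344265075)∘(962,93) = (962·3561105626+107·93·344265075, 962·344265075+93·3561105626) = (6851565373537,662365825368)
n=5: (6851565373537,662365825368)∘(962,93) = (962·6851565373537+107·93·662365825368, 962·662365825368+93·6851565373537) = (13182408217579562,1274391503742957)

962 93
1850887 178932
3561105626 344265075
6851565373537 662365825368
13182408217579562 1274391503742957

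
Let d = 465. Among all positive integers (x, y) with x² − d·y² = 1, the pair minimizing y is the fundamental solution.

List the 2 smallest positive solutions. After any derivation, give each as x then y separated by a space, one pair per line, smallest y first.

√465 → a₀=21, period (1,1,3,2,2,2,3,1,1,42); ℓ=10 even so k=9
k=0  a_k=21  p_k/q_k = 21/1
k=1  a_k=1  p_k/q_k = 22/1
k=2  a_k=1  p_k/q_k = 43/2
…
k=5  a_k=2  p_k/q_k = 841/39
…
k=7  a_k=3  p_k/q_k = 6922/321
k=8  a_k=1  p_k/q_k = 8949/415
k=9  a_k=1  p_k/q_k = 15871/736
→ (15871, 736).  Check: 15871²=251888641, 465·736²=251888640, difference 1.
(x_2, y_2) = (15871·15871 + 465·736·736, 15871·736 + 736·15871) = (503777281, 23362112)

15871 736
503777281 23362112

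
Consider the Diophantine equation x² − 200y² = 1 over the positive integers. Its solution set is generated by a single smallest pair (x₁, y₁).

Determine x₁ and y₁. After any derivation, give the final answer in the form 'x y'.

99 7

√200 = [14; 7,28, …], period ℓ=2 (even) → k=1
step 0: (14, 1)  from 14·(1,0) + (0,1)
step 1: (99, 7)  from 7·(14,1) + (1,0)
fundamental: x₁=99, y₁=7  (since 9801 − 200·49 = 1)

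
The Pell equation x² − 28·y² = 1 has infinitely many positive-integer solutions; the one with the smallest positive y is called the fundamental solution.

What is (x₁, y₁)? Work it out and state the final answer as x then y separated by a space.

[5; 3,2,3,10] for √28; ℓ=4 ⇒ convergent index 3
step 0: (5, 1)  from 5·(1,0) + (0,1)
step 1: (16, 3)  from 3·(5,1) + (1,0)
step 2: (37, 7)  from 2·(16,3) + (5,1)
step 3: (127, 24)  from 3·(37,7) + (16,3)
fundamental: x₁=127, y₁=24  (since 16129 − 28·576 = 1)

127 24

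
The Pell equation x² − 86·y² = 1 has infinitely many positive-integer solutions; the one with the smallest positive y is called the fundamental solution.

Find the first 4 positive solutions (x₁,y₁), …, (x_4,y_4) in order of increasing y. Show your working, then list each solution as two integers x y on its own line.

10405 1122
216528049 23348820
4505948689285 485888943078
93768792007492801 10111348882104360

√86 → a₀=9, period (3,1,1,1,8,1,1,1,3,18); ℓ=10 even so k=9
step 0: (9, 1)  from 9·(1,0) + (0,1)
step 1: (28, 3)  from 3·(9,1) + (1,0)
…
step 3: (65, 7)  from 1·(37,4) + (28,3)
step 4: (102, 11)  from 1·(65,7) + (37,4)
…
step 6: (983, 106)  from 1·(881,95) + (102,11)
…
step 8: (2847, 307)  from 1·(1864,201) + (983,106)
step 9: (10405, 1122)  from 3·(2847,307) + (1864,201)
fundamental: x₁=10405, y₁=1122  (since 108264025 − 86·1258884 = 1)
n=2: (10405,1122)∘(10405,1122) = (10405·10405+86·1122·1122, 10405·1122+1122·10405) = (216528049,23348820)
n=3: (216528049,23348820)∘(10405,1122) = (10405·216528049+86·1122·23348820, 10405·23348820+1122·216528049) = (4505948689285,485888943078)
n=4: (4505948689285,485888943078)∘(10405,1122) = (10405·4505948689285+86·1122·485888943078, 10405·485888943078+1122·4505948689285) = (93768792007492801,10111348882104360)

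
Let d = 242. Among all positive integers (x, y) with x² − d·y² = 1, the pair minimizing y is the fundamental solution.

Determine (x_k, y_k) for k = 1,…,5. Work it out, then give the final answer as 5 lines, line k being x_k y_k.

√242 = [15; 1,1,3,1,14,1,3,1,1,30, …], period ℓ=10 (even) → k=9
a_0=15:  p_0=15·1+0=15,  q_0=15·0+1=1
a_1=1:  p_1=1·15+1=16,  q_1=1·1+0=1
a_2=1:  p_2=1·16+15=31,  q_2=1·1+1=2
a_3=3:  p_3=3·31+16=109,  q_3=3·2+1=7
…
a_5=14:  p_5=14·140+109=2069,  q_5=14·9+7=133
a_6=1:  p_6=1·2069+140=2209,  q_6=1·133+9=142
a_7=3:  p_7=3·2209+2069=8696,  q_7=3·142+133=559
a_8=1:  p_8=1·8696+2209=10905,  q_8=1·559+142=701
a_9=1:  p_9=1·10905+8696=19601,  q_9=1·701+559=1260
→ (19601, 1260).  Check: 19601²=384199201, 242·1260²=384199200, difference 1.
(x_2, y_2) = (19601·19601 + 242·1260·1260, 19601·1260 + 1260·19601) = (768398401, 49394520)
(x_3, y_3) = (19601·768398401 + 242·1260·49394520, 19601·49394520 + 1260·768398401) = (30122754096401, 1936363971780)
(x_4, y_4) = (19601·30122754096401 + 242·1260·1936363971780, 19601·1936363971780 + 1260·30122754096401) = (1180872205318713601, 75909340372325040)
(x_5, y_5) = (19601·1180872205318713601 + 242·1260·75909340372325040, 19601·75909340372325040 + 1260·1180872205318713601) = (46292552162781456490001, 2975797959339522246300)

19601 1260
768398401 49394520
30122754096401 1936363971780
1180872205318713601 75909340372325040
46292552162781456490001 2975797959339522246300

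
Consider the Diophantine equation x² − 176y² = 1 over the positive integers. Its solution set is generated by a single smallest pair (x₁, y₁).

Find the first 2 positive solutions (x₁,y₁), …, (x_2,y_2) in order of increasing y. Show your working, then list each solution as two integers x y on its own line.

199 15
79201 5970

d=176: √d = [13; 3,1,3,26] (ℓ=4, even), read p_3/q_3
i=0: a=13 ⇒ p=13, q=1
i=1: a=3 ⇒ p=40, q=3
i=2: a=1 ⇒ p=53, q=4
i=3: a=3 ⇒ p=199, q=15
fundamental: x₁=199, y₁=15  (since 39601 − 176·225 = 1)
n=2: (199,15)∘(199,15) = (199·199+176·15·15, 199·15+15·199) = (79201,5970)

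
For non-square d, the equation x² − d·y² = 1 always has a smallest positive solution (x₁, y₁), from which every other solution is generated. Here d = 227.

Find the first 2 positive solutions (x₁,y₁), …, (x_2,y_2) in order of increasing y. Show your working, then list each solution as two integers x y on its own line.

226 15
102151 6780

√227 → a₀=15, period (15,30); ℓ=2 even so k=1
a_0=15:  p_0=15·1+0=15,  q_0=15·0+1=1
a_1=15:  p_1=15·15+1=226,  q_1=15·1+0=15
(x₁, y₁) = (226, 15);  226² − 227·15² = 1 ✓
n=2: (226,15)∘(226,15) = (226·226+227·15·15, 226·15+15·226) = (102151,6780)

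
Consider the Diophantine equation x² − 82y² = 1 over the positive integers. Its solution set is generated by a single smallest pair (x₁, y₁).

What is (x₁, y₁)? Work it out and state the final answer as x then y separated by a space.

163 18

√82 → a₀=9, period (18); ℓ=1 odd so k=1
step 0: (9, 1)  from 9·(1,0) + (0,1)
step 1: (163, 18)  from 18·(9,1) + (1,0)
fundamental: x₁=163, y₁=18  (since 26569 − 82·324 = 1)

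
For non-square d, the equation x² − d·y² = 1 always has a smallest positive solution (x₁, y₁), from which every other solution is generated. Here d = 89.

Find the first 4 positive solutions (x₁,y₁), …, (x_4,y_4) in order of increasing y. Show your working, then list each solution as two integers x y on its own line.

√89 = [9; 2,3,3,2,18, …], period ℓ=5 (odd) → k=9
a_0=9:  p_0=9·1+0=9,  q_0=9·0+1=1
a_1=2:  p_1=2·9+1=19,  q_1=2·1+0=2
a_2=3:  p_2=3·19+9=66,  q_2=3·2+1=7
a_3=3:  p_3=3·66+19=217,  q_3=3·7+2=23
…
a_5=18:  p_5=18·500+217=9217,  q_5=18·53+23=977
…
a_7=3:  p_7=3·18934+9217=66019,  q_7=3·2007+977=6998
a_8=3:  p_8=3·66019+18934=216991,  q_8=3·6998+2007=23001
a_9=2:  p_9=2·216991+66019=500001,  q_9=2·23001+6998=53000
(x₁, y₁) = (500001, 53000);  500001² − 89·53000² = 1 ✓
n=2: (500001,53000)∘(500001,53000) = (500001·500001+89·53000·53000, 500001·53000+53000·500001) = (500002000001,53000106000)
n=3: (500002000001,53000106000)∘(500001,53000) = (500001·500002000001+89·53000·53000106000, 500001·53000106000+53000·500002000001) = (500003000004500001,53000212000159000)
n=4: (500003000004500001,53000212000159000)∘(500001,53000) = (500001·500003000004500001+89·53000·53000212000159000, 500001·53000212000159000+53000·500003000004500001) = (500004000010000008000001,53000318000530000212000)

500001 53000
500002000001 53000106000
500003000004500001 53000212000159000
500004000010000008000001 53000318000530000212000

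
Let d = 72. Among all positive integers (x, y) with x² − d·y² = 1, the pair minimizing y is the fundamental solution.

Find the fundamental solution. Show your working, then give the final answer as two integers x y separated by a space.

17 2

d=72: √d = [8; 2,16] (ℓ=2, even), read p_1/q_1
a_0=8:  p_0=8·1+0=8,  q_0=8·0+1=1
a_1=2:  p_1=2·8+1=17,  q_1=2·1+0=2
→ (17, 2).  Check: 17²=289, 72·2²=288, difference 1.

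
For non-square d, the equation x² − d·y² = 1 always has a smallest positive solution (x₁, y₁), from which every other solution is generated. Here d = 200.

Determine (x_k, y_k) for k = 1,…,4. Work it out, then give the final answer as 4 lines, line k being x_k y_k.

[14; 7,28] for √200; ℓ=2 ⇒ convergent index 1
step 0: (14, 1)  from 14·(1,0) + (0,1)
step 1: (99, 7)  from 7·(14,1) + (1,0)
→ (99, 7).  Check: 99²=9801, 200·7²=9800, difference 1.
(x_2, y_2) = (99·99 + 200·7·7, 99·7 + 7·99) = (19601, 1386)
(x_3, y_3) = (99·19601 + 200·7·1386, 99·1386 + 7·19601) = (3880899, 274421)
(x_4, y_4) = (99·3880899 + 200·7·274421, 99·274421 + 7·3880899) = (768398401, 54333972)

99 7
19601 1386
3880899 274421
768398401 54333972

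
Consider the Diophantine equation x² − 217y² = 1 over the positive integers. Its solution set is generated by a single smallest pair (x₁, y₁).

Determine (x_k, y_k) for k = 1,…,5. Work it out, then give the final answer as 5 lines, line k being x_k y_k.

3844063 260952
29553640695937 2006231855952
227212113429087499999 15424163293772565000
1746835356769087211376615937 118582910847096488831334048
13429890324095468173938627689764063 911680360039229116129595136549048

d=217: √d = [14; 1,2,1,2,1,…,2,1,28] (ℓ=16, even), read p_15/q_15
a_0=14:  p_0=14·1+0=14,  q_0=14·0+1=1
a_1=1:  p_1=1·14+1=15,  q_1=1·1+0=1
a_2=2:  p_2=2·15+14=44,  q_2=2·1+1=3
a_3=1:  p_3=1·44+15=59,  q_3=1·3+1=4
…
a_5=1:  p_5=1·162+59=221,  q_5=1·11+4=15
a_6=1:  p_6=1·221+162=383,  q_6=1·15+11=26
a_7=9:  p_7=9·383+221=3668,  q_7=9·26+15=249
a_8=4:  p_8=4·3668+383=15055,  q_8=4·249+26=1022
…
a_10=1:  p_10=1·139163+15055=154218,  q_10=1·9447+1022=10469
…
a_12=2:  p_12=2·293381+154218=740980,  q_12=2·19916+10469=50301
a_13=1:  p_13=1·740980+293381=1034361,  q_13=1·50301+19916=70217
a_14=2:  p_14=2·1034361+740980=2809702,  q_14=2·70217+50301=190735
a_15=1:  p_15=1·2809702+1034361=3844063,  q_15=1·190735+70217=260952
→ (3844063, 260952).  Check: 3844063²=14776820347969, 217·260952²=14776820347968, difference 1.
(3844063+260952√217)^2 = 29553640695937 + 2006231855952√217
(3844063+260952√217)^3 = 227212113429087499999 + 15424163293772565000√217
(3844063+260952√217)^4 = 1746835356769087211376615937 + 118582910847096488831334048√217
(3844063+260952√217)^5 = 13429890324095468173938627689764063 + 911680360039229116129595136549048√217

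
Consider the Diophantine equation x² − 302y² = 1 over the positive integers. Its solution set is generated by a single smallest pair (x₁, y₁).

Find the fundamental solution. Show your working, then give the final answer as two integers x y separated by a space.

[17; 2,1,1,1,4,…,1,2,34] for √302; ℓ=16 ⇒ convergent index 15
i=0: a=17 ⇒ p=17, q=1
i=1: a=2 ⇒ p=35, q=2
i=2: a=1 ⇒ p=52, q=3
i=3: a=1 ⇒ p=87, q=5
…
i=5: a=4 ⇒ p=643, q=37
i=6: a=2 ⇒ p=1425, q=82
i=7: a=1 ⇒ p=2068, q=119
i=8: a=16 ⇒ p=34513, q=1986
i=9: a=1 ⇒ p=36581, q=2105
i=10: a=2 ⇒ p=107675, q=6196
i=11: a=4 ⇒ p=467281, q=26889
i=12: a=1 ⇒ p=574956, q=33085
i=13: a=1 ⇒ p=1042237, q=59974
i=14: a=1 ⇒ p=1617193, q=93059
i=15: a=2 ⇒ p=4276623, q=246092
fundamental: x₁=4276623, y₁=246092  (since 18289504284129 − 302·60561272464 = 1)

4276623 246092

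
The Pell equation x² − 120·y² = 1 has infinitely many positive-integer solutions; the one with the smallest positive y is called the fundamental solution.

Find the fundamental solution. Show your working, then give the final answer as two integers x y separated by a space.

√120 = [10; 1,20, …], period ℓ=2 (even) → k=1
a_0=10:  p_0=10·1+0=10,  q_0=10·0+1=1
a_1=1:  p_1=1·10+1=11,  q_1=1·1+0=1
fundamental: x₁=11, y₁=1  (since 121 − 120·1 = 1)

11 1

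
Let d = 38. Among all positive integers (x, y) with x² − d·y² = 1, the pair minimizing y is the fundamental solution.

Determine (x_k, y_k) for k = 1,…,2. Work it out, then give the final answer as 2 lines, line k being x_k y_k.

d=38: √d = [6; 6,12] (ℓ=2, even), read p_1/q_1
k=0  a_k=6  p_k/q_k = 6/1
k=1  a_k=6  p_k/q_k = 37/6
(x₁, y₁) = (37, 6);  37² − 38·6² = 1 ✓
n=2: (37,6)∘(37,6) = (37·37+38·6·6, 37·6+6·37) = (2737,444)

37 6
2737 444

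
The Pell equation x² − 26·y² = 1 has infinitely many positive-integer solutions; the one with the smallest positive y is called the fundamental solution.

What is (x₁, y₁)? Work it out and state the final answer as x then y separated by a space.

51 10

√26 → a₀=5, period (10); ℓ=1 odd so k=1
k=0  a_k=5  p_k/q_k = 5/1
k=1  a_k=10  p_k/q_k = 51/10
→ (51, 10).  Check: 51²=2601, 26·10²=2600, difference 1.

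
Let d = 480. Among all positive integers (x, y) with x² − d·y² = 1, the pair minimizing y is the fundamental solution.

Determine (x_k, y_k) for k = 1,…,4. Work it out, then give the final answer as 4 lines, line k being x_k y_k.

241 11
116161 5302
55989361 2555553
26986755841 1231771244

d=480: √d = [21; 1,9,1,42] (ℓ=4, even), read p_3/q_3
i=0: a=21 ⇒ p=21, q=1
i=1: a=1 ⇒ p=22, q=1
i=2: a=9 ⇒ p=219, q=10
i=3: a=1 ⇒ p=241, q=11
(x₁, y₁) = (241, 11);  241² − 480·11² = 1 ✓
(x_2, y_2) = (241·241 + 480·11·11, 241·11 + 11·241) = (116161, 5302)
(x_3, y_3) = (241·116161 + 480·11·5302, 241·5302 + 11·116161) = (55989361, 2555553)
(x_4, y_4) = (241·55989361 + 480·11·2555553, 241·2555553 + 11·55989361) = (26986755841, 1231771244)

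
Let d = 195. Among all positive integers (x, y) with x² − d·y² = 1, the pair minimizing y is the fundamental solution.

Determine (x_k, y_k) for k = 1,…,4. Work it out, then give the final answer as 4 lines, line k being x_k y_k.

14 1
391 28
10934 783
305761 21896

√195 → a₀=13, period (1,26); ℓ=2 even so k=1
k=0  a_k=13  p_k/q_k = 13/1
k=1  a_k=1  p_k/q_k = 14/1
→ (14, 1).  Check: 14²=196, 195·1²=195, difference 1.
(x_2, y_2) = (14·14 + 195·1·1, 14·1 + 1·14) = (391, 28)
(x_3, y_3) = (14·391 + 195·1·28, 14·28 + 1·391) = (10934, 783)
(x_4, y_4) = (14·10934 + 195·1·783, 14·783 + 1·10934) = (305761, 21896)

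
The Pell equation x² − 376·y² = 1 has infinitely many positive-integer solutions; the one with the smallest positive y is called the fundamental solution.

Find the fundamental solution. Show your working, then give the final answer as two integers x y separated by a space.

2143295 110532

[19; 2,1,1,3,1,…,1,2,38] for √376; ℓ=16 ⇒ convergent index 15
i=0: a=19 ⇒ p=19, q=1
…
i=2: a=1 ⇒ p=58, q=3
i=3: a=1 ⇒ p=97, q=5
i=4: a=3 ⇒ p=349, q=18
i=5: a=1 ⇒ p=446, q=23
i=6: a=2 ⇒ p=1241, q=64
…
i=9: a=2 ⇒ p=28834, q=1487
i=10: a=2 ⇒ p=70621, q=3642
i=11: a=1 ⇒ p=99455, q=5129
i=12: a=3 ⇒ p=368986, q=19029
i=13: a=1 ⇒ p=468441, q=24158
i=14: a=1 ⇒ p=837427, q=43187
i=15: a=2 ⇒ p=2143295, q=110532
fundamental: x₁=2143295, y₁=110532  (since 4593713457025 − 376·12217323024 = 1)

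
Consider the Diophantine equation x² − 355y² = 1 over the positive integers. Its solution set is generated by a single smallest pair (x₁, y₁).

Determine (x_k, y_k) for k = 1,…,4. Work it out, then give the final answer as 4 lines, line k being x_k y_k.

954809 50676
1823320452961 96771801768
3481845556741524089 184797174548553948
6648994948371812427335041 352892010866963721270096

d=355: √d = [18; 1,5,3,3,1,6,1,3,3,5,1,36] (ℓ=12, even), read p_11/q_11
step 0: (18, 1)  from 18·(1,0) + (0,1)
step 1: (19, 1)  from 1·(18,1) + (1,0)
…
step 4: (1187, 63)  from 3·(358,19) + (113,6)
step 5: (1545, 82)  from 1·(1187,63) + (358,19)
…
step 8: (46463, 2466)  from 3·(12002,637) + (10457,555)
…
step 10: (803418, 42641)  from 5·(151391,8035) + (46463,2466)
step 11: (954809, 50676)  from 1·(803418,42641) + (151391,8035)
(x₁, y₁) = (954809, 50676);  954809² − 355·50676² = 1 ✓
(x_2, y_2) = (954809·954809 + 355·50676·50676, 954809·50676 + 50676·954809) = (1823320452961, 96771801768)
(x_3, y_3) = (954809·1823320452961 + 355·50676·96771801768, 954809·96771801768 + 50676·1823320452961) = (3481845556741524089, 184797174548553948)
(x_4, y_4) = (954809·3481845556741524089 + 355·50676·184797174548553948, 954809·184797174548553948 + 50676·3481845556741524089) = (6648994948371812427335041, 352892010866963721270096)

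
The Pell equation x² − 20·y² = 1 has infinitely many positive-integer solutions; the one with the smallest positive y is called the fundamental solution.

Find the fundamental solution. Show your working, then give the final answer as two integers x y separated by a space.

9 2

√20 = [4; 2,8, …], period ℓ=2 (even) → k=1
k=0  a_k=4  p_k/q_k = 4/1
k=1  a_k=2  p_k/q_k = 9/2
(x₁, y₁) = (9, 2);  9² − 20·2² = 1 ✓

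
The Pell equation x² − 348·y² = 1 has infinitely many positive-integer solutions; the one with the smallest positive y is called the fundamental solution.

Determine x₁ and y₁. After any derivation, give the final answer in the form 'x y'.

√348 → a₀=18, period (1,1,1,8,1,1,1,36); ℓ=8 even so k=7
step 0: (18, 1)  from 18·(1,0) + (0,1)
step 1: (19, 1)  from 1·(18,1) + (1,0)
step 2: (37, 2)  from 1·(19,1) + (18,1)
step 3: (56, 3)  from 1·(37,2) + (19,1)
step 4: (485, 26)  from 8·(56,3) + (37,2)
step 5: (541, 29)  from 1·(485,26) + (56,3)
step 6: (1026, 55)  from 1·(541,29) + (485,26)
step 7: (1567, 84)  from 1·(1026,55) + (541,29)
(x₁, y₁) = (1567, 84);  1567² − 348·84² = 1 ✓

1567 84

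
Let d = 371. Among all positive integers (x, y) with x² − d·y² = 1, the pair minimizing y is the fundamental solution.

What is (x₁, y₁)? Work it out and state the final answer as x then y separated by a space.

1695 88

[19; 3,1,4,1,3,38] for √371; ℓ=6 ⇒ convergent index 5
step 0: (19, 1)  from 19·(1,0) + (0,1)
step 1: (58, 3)  from 3·(19,1) + (1,0)
step 2: (77, 4)  from 1·(58,3) + (19,1)
…
step 4: (443, 23)  from 1·(366,19) + (77,4)
step 5: (1695, 88)  from 3·(443,23) + (366,19)
(x₁, y₁) = (1695, 88);  1695² − 371·88² = 1 ✓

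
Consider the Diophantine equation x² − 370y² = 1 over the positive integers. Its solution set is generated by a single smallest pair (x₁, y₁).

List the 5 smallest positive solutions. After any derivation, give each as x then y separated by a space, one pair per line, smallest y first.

213859 11118
91471343761 4755368724
39123940210553539 2033956799880714
16734013458886067250241 869959934526623861928
7157438768568706971928026499 372097523273824548176239590

[19; 4,4,38] for √370; ℓ=3 ⇒ convergent index 5
i=0: a=19 ⇒ p=19, q=1
i=1: a=4 ⇒ p=77, q=4
i=2: a=4 ⇒ p=327, q=17
i=3: a=38 ⇒ p=12503, q=650
i=4: a=4 ⇒ p=50339, q=2617
i=5: a=4 ⇒ p=213859, q=11118
(x₁, y₁) = (213859, 11118);  213859² − 370·11118² = 1 ✓
(213859+11118√370)^2 = 91471343761 + 4755368724√370
(213859+11118√370)^3 = 39123940210553539 + 2033956799880714√370
(213859+11118√370)^4 = 16734013458886067250241 + 869959934526623861928√370
(213859+11118√370)^5 = 7157438768568706971928026499 + 372097523273824548176239590√370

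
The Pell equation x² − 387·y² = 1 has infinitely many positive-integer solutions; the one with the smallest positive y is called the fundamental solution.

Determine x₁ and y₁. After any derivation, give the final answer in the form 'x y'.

3482 177

√387 → a₀=19, period (1,2,19,2,1,38); ℓ=6 even so k=5
a_0=19:  p_0=19·1+0=19,  q_0=19·0+1=1
a_1=1:  p_1=1·19+1=20,  q_1=1·1+0=1
a_2=2:  p_2=2·20+19=59,  q_2=2·1+1=3
a_3=19:  p_3=19·59+20=1141,  q_3=19·3+1=58
a_4=2:  p_4=2·1141+59=2341,  q_4=2·58+3=119
a_5=1:  p_5=1·2341+1141=3482,  q_5=1·119+58=177
(x₁, y₁) = (3482, 177);  3482² − 387·177² = 1 ✓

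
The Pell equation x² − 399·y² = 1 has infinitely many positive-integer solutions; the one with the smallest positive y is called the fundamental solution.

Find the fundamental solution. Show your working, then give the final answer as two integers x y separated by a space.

[19; 1,38] for √399; ℓ=2 ⇒ convergent index 1
k=0  a_k=19  p_k/q_k = 19/1
k=1  a_k=1  p_k/q_k = 20/1
(x₁, y₁) = (20, 1);  20² − 399·1² = 1 ✓

20 1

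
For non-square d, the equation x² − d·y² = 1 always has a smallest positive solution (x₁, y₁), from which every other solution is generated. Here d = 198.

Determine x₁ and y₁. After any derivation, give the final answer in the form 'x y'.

197 14

√198 = [14; 14,28, …], period ℓ=2 (even) → k=1
i=0: a=14 ⇒ p=14, q=1
i=1: a=14 ⇒ p=197, q=14
fundamental: x₁=197, y₁=14  (since 38809 − 198·196 = 1)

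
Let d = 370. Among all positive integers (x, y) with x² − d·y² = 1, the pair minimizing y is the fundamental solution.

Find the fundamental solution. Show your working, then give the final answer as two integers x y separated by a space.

213859 11118

√370 → a₀=19, period (4,4,38); ℓ=3 odd so k=5
step 0: (19, 1)  from 19·(1,0) + (0,1)
…
step 4: (50339, 2617)  from 4·(12503,650) + (327,17)
step 5: (213859, 11118)  from 4·(50339,2617) + (12503,650)
(x₁, y₁) = (213859, 11118);  213859² − 370·11118² = 1 ✓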